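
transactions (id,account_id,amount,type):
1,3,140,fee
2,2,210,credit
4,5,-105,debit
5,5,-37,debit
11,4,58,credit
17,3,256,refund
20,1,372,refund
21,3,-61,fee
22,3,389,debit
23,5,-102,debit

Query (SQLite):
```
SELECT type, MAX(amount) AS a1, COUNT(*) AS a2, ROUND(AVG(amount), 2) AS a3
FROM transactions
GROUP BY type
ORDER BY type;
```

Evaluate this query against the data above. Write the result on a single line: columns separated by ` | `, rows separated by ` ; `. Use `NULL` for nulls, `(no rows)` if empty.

credit | 210 | 2 | 134 ; debit | 389 | 4 | 36.25 ; fee | 140 | 2 | 39.5 ; refund | 372 | 2 | 314

Group transactions by type.
Per group compute: MAX(amount), COUNT(*), ROUND(AVG(amount), 2).
  credit: ids {2, 11} → MAX(amount)=210, COUNT(*)=2, ROUND(AVG(amount), 2)=134
  debit: ids {4, 5, 22, 23} → MAX(amount)=389, COUNT(*)=4, ROUND(AVG(amount), 2)=36.25
  fee: ids {1, 21} → MAX(amount)=140, COUNT(*)=2, ROUND(AVG(amount), 2)=39.5
  refund: ids {17, 20} → MAX(amount)=372, COUNT(*)=2, ROUND(AVG(amount), 2)=314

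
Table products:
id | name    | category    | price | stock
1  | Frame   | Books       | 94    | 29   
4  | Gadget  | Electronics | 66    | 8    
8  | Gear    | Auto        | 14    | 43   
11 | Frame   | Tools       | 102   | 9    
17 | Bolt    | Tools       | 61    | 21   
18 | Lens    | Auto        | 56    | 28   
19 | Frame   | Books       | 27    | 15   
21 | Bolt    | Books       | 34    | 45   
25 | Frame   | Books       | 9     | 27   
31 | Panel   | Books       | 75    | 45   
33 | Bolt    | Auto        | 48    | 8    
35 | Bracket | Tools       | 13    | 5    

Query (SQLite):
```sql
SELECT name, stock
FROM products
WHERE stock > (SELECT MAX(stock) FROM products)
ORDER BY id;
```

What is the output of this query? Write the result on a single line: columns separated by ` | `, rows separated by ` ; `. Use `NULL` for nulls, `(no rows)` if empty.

(no rows)

Scalar subquery: MAX(stock) over all products rows = 45.
Keep rows where stock > that value.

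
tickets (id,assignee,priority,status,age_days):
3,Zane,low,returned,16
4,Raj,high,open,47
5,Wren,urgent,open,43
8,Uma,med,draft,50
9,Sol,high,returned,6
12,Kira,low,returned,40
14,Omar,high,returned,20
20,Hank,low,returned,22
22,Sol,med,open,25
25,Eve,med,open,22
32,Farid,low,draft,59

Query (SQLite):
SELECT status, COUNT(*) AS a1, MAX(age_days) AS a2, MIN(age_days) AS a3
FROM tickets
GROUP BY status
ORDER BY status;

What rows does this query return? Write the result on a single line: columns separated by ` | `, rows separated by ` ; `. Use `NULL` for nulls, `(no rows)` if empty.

draft | 2 | 59 | 50 ; open | 4 | 47 | 22 ; returned | 5 | 40 | 6

Group tickets by status.
Per group compute: COUNT(*), MAX(age_days), MIN(age_days).
  draft: ids {8, 32} → COUNT(*)=2, MAX(age_days)=59, MIN(age_days)=50
  open: ids {4, 5, 22, 25} → COUNT(*)=4, MAX(age_days)=47, MIN(age_days)=22
  returned: ids {3, 9, 12, 14, 20} → COUNT(*)=5, MAX(age_days)=40, MIN(age_days)=6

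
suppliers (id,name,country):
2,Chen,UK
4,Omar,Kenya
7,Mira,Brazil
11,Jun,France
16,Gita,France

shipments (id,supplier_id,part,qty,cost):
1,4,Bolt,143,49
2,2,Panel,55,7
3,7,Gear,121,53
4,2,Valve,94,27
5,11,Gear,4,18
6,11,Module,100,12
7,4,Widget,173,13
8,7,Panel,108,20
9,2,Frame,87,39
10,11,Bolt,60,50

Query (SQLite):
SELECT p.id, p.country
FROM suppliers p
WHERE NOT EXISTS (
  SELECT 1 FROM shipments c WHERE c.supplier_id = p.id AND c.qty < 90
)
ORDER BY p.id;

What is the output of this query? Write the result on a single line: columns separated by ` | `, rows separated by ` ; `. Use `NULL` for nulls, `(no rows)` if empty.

4 | Kenya ; 7 | Brazil ; 16 | France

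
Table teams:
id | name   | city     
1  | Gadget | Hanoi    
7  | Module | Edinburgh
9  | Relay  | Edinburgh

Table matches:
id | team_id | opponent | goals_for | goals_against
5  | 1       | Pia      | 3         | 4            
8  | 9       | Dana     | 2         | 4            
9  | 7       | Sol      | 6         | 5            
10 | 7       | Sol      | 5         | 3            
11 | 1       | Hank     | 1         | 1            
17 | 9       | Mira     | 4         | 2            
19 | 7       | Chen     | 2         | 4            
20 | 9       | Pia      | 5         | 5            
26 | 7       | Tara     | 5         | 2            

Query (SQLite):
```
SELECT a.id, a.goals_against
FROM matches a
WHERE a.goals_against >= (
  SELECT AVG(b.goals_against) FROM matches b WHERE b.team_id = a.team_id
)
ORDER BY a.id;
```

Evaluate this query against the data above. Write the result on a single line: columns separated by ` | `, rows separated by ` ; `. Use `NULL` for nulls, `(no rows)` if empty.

For each matches row a, compute AVG(goals_against) over rows sharing a.team_id.
Keep row a if a.goals_against >= that per-group AVG.
  team_id=1: AVG(goals_against) = 2.5
  team_id=7: AVG(goals_against) = 3.5
  team_id=9: AVG(goals_against) = 3.666667

5 | 4 ; 8 | 4 ; 9 | 5 ; 19 | 4 ; 20 | 5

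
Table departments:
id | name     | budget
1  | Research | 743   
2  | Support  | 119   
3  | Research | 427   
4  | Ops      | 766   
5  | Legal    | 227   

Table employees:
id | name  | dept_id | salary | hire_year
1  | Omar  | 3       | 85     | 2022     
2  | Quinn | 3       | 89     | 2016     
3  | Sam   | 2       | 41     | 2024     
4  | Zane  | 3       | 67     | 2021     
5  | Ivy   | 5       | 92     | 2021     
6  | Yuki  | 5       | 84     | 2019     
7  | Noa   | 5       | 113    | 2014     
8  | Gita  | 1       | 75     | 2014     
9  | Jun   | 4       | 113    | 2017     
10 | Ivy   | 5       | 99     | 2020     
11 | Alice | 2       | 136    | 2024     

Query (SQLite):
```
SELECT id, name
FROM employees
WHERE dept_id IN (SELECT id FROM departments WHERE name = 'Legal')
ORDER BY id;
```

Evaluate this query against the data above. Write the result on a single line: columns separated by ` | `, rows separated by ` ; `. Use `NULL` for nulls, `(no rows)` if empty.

5 | Ivy ; 6 | Yuki ; 7 | Noa ; 10 | Ivy

Inner query: departments.id where name = 'Legal'.
Outer: keep employees rows whose dept_id is in that set.
Inner query → {5}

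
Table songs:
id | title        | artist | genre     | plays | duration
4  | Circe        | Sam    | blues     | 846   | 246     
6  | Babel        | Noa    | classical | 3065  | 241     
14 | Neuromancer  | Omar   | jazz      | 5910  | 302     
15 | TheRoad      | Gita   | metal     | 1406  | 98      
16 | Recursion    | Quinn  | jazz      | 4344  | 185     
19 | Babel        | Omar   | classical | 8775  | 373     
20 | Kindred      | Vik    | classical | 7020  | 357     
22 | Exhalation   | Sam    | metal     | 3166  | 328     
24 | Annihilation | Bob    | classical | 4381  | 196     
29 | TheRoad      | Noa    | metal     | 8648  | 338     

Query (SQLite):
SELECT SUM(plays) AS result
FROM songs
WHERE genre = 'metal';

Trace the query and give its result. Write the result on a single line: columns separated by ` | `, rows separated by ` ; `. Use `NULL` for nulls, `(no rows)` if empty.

Rows where genre='metal' → plays values: [1406, 3166, 8648].
SUM of non-NULL values = 13220.

13220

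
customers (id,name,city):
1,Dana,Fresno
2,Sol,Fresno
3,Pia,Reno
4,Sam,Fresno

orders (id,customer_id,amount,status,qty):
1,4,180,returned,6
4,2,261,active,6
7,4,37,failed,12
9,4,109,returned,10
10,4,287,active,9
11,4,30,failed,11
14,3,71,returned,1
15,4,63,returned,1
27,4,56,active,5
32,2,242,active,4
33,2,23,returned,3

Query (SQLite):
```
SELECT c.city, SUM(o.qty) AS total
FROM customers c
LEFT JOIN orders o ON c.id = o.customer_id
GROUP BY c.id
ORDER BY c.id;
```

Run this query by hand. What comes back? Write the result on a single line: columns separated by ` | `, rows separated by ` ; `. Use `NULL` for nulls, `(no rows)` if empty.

LEFT JOIN keeps every customers row; unmatched ones get NULL for orders columns.
Group by customers.id and compute SUM(o.qty). SUM over an all-NULL group is NULL.
  1: ids {—} → SUM(o.qty)=NULL
  2: ids {4, 32, 33} → SUM(o.qty)=13
  3: ids {14} → SUM(o.qty)=1
  4: ids {1, 7, 9, 10, 11, 15, 27} → SUM(o.qty)=54

Fresno | NULL ; Fresno | 13 ; Reno | 1 ; Fresno | 54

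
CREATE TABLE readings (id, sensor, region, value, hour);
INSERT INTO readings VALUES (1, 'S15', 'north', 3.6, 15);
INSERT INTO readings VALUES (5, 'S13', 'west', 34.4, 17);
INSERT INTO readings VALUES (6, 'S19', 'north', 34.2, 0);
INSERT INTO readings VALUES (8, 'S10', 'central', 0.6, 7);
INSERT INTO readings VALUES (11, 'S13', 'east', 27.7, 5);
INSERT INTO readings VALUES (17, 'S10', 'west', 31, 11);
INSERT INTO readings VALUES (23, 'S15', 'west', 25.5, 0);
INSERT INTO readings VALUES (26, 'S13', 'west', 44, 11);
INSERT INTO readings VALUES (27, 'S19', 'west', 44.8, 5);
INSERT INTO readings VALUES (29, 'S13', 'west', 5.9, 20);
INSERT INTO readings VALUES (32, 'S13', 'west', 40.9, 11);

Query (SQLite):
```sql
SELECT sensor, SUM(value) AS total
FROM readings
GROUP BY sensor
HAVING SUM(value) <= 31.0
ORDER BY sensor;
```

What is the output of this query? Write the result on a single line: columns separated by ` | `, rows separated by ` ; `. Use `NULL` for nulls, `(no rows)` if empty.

S15 | 29.1

Partition readings by sensor; compute SUM(value) within each group.
HAVING: keep groups where SUM(value) <= 31.0.
  S10: ids {8, 17} → SUM(value)=31.6
  S13: ids {5, 11, 26, 29, 32} → SUM(value)=152.9
  S15: ids {1, 23} → SUM(value)=29.1
  S19: ids {6, 27} → SUM(value)=79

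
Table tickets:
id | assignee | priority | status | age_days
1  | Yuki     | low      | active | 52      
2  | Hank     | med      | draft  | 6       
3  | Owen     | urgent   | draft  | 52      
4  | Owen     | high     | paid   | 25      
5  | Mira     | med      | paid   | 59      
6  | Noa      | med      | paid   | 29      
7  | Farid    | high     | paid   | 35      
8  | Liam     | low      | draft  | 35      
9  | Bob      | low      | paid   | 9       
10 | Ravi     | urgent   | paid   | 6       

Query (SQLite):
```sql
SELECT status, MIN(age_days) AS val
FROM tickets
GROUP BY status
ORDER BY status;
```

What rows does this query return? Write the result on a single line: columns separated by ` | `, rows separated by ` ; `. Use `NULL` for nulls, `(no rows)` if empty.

Partition tickets by status; compute MIN(age_days) within each group.
  active: ids {1} → MIN(age_days)=52
  draft: ids {2, 3, 8} → MIN(age_days)=6
  paid: ids {4, 5, 6, 7, 9, 10} → MIN(age_days)=6

active | 52 ; draft | 6 ; paid | 6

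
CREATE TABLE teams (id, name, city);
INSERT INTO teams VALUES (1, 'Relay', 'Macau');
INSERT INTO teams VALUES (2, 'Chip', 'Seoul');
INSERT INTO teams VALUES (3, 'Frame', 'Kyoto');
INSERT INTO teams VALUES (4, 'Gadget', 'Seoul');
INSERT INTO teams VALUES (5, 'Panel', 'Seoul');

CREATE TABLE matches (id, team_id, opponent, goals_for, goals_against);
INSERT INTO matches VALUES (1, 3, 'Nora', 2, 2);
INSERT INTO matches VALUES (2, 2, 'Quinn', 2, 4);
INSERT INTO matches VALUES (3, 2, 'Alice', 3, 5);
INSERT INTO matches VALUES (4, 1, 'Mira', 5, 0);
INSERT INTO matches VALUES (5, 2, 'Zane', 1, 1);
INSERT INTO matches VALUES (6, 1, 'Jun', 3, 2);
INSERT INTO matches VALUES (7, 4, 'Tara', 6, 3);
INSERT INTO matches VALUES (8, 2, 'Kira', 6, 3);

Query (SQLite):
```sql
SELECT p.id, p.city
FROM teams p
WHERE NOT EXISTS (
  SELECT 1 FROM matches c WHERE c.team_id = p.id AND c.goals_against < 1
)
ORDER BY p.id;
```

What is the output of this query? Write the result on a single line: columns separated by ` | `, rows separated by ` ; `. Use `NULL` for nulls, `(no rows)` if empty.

2 | Seoul ; 3 | Kyoto ; 4 | Seoul ; 5 | Seoul

For each teams row, check whether any matches with matching team_id has goals_against < 1.
Keep rows where that is false.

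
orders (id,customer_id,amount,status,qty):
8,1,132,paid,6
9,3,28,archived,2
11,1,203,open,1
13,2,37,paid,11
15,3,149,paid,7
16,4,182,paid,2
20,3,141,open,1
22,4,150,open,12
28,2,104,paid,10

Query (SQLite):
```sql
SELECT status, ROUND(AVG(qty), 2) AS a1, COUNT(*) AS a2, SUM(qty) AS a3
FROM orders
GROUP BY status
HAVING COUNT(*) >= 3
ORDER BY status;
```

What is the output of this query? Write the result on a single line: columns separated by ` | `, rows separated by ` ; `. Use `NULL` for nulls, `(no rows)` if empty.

open | 4.67 | 3 | 14 ; paid | 7.2 | 5 | 36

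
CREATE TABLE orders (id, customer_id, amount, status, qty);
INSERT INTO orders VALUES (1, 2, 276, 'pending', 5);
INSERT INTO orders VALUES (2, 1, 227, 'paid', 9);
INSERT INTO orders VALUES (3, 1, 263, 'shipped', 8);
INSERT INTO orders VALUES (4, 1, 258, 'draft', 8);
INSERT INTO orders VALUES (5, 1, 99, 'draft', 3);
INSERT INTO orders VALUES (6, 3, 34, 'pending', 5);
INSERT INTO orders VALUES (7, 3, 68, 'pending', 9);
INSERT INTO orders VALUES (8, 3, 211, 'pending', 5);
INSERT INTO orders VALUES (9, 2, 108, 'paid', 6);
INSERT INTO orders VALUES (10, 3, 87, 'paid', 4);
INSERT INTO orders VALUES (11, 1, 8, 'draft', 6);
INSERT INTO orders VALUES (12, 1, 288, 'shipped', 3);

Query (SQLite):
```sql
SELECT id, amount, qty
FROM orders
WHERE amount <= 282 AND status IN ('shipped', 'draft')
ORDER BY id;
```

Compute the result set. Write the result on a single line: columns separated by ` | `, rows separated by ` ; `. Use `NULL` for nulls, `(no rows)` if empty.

3 | 263 | 8 ; 4 | 258 | 8 ; 5 | 99 | 3 ; 11 | 8 | 6

amount <= 282: ids {1, 2, 3, 4, 5, 6, 7, 8, 9, 10, 11}
status IN ('shipped', 'draft'): ids {3, 4, 5, 11, 12}
Combine with AND.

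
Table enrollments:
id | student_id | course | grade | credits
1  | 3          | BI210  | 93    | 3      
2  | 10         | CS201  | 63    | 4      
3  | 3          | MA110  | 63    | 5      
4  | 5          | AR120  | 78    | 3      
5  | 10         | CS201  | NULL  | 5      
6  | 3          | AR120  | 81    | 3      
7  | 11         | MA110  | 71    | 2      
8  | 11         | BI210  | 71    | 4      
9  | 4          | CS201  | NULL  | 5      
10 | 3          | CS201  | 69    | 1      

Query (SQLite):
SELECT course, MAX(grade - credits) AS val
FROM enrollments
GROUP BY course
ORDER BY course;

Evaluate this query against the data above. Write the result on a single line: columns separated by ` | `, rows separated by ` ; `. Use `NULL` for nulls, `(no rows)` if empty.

For each row compute grade - credits.
Group by course; take MAX of the expression per group.
  AR120: ids {4, 6} → MAX(grade - credits)=78
  BI210: ids {1, 8} → MAX(grade - credits)=90
  CS201: ids {2, 5, 9, 10} → MAX(grade - credits)=68
  MA110: ids {3, 7} → MAX(grade - credits)=69

AR120 | 78 ; BI210 | 90 ; CS201 | 68 ; MA110 | 69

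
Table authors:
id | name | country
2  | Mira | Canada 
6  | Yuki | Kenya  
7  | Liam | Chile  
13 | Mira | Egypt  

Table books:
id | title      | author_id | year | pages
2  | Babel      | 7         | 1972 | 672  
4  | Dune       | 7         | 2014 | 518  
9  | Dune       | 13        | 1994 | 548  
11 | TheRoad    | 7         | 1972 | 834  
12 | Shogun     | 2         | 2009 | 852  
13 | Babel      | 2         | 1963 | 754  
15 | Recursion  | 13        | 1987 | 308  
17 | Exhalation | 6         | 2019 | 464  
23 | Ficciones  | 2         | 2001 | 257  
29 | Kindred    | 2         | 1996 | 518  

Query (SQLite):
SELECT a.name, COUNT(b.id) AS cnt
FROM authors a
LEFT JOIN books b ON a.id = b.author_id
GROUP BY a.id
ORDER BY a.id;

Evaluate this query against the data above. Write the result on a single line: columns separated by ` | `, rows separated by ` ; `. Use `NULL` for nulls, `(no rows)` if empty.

LEFT JOIN keeps every authors row; unmatched ones get NULL for books columns.
Group by authors.id and compute COUNT(b.id). COUNT(col) of an all-NULL group is 0.
  2: ids {12, 13, 23, 29} → COUNT(b.id)=4
  6: ids {17} → COUNT(b.id)=1
  7: ids {2, 4, 11} → COUNT(b.id)=3
  13: ids {9, 15} → COUNT(b.id)=2

Mira | 4 ; Yuki | 1 ; Liam | 3 ; Mira | 2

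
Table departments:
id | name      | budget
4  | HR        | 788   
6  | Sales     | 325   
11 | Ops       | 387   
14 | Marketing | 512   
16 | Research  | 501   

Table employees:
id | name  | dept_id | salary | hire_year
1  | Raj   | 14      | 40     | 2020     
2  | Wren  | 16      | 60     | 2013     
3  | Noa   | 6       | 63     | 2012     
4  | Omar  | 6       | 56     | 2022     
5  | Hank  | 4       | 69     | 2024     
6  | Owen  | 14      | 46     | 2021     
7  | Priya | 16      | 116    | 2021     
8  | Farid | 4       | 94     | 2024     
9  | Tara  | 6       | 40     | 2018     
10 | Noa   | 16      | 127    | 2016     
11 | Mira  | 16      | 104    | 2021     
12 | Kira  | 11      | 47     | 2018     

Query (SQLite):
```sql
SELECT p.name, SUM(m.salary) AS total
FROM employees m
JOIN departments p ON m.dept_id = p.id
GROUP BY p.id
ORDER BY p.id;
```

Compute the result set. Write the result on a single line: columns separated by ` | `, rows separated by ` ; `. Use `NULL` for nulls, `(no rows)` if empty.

Join each employees row to its departments via dept_id.
Group joined rows by departments.id; compute SUM(m.salary) per group.
  4: ids {5, 8} → SUM(m.salary)=163
  6: ids {3, 4, 9} → SUM(m.salary)=159
  11: ids {12} → SUM(m.salary)=47
  14: ids {1, 6} → SUM(m.salary)=86
  16: ids {2, 7, 10, 11} → SUM(m.salary)=407

HR | 163 ; Sales | 159 ; Ops | 47 ; Marketing | 86 ; Research | 407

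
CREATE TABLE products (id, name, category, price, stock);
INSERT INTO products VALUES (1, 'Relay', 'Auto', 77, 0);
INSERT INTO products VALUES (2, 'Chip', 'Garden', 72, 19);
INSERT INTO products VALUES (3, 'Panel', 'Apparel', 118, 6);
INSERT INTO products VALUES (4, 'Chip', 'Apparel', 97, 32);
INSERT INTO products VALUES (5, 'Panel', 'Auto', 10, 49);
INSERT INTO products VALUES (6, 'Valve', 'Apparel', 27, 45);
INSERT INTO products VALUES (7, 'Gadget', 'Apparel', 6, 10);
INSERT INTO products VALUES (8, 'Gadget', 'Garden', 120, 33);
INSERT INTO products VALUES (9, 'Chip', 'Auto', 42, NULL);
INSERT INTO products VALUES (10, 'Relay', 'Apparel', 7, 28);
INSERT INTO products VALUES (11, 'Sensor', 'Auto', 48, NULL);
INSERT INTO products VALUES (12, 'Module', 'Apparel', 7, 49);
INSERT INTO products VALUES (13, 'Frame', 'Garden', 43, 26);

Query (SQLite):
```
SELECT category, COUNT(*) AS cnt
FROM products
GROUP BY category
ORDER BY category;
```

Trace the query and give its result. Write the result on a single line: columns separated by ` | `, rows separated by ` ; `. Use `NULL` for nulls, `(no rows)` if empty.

Partition products by category; compute COUNT(*) within each group.
  Apparel: ids {3, 4, 6, 7, 10, 12} → COUNT(*)=6
  Auto: ids {1, 5, 9, 11} → COUNT(*)=4
  Garden: ids {2, 8, 13} → COUNT(*)=3

Apparel | 6 ; Auto | 4 ; Garden | 3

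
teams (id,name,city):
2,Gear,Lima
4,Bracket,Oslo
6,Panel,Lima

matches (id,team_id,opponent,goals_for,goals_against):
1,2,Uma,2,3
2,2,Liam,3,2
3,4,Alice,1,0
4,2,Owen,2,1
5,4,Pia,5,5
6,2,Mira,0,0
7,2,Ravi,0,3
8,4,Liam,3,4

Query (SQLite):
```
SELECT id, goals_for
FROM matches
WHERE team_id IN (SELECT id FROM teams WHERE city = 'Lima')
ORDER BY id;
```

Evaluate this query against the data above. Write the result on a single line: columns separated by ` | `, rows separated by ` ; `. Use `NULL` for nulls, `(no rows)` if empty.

1 | 2 ; 2 | 3 ; 4 | 2 ; 6 | 0 ; 7 | 0

Inner query: teams.id where city = 'Lima'.
Outer: keep matches rows whose team_id is in that set.
Inner query → {2, 6}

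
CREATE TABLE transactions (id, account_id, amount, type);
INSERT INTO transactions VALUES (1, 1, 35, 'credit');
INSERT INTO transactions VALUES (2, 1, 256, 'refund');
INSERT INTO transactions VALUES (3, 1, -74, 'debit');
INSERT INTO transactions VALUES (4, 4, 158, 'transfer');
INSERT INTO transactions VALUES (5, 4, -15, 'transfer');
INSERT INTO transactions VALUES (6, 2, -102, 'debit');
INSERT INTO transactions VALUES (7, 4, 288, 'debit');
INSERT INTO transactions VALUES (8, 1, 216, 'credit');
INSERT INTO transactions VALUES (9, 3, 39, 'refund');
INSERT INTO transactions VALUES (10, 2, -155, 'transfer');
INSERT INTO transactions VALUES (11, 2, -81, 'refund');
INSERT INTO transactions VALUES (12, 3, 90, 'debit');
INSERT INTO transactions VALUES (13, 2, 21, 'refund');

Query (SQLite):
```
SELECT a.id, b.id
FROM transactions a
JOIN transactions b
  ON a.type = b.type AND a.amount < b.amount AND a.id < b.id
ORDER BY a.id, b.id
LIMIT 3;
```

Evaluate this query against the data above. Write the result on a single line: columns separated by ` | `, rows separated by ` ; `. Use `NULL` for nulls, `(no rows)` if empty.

Pairs (a,b) with same type, a.amount < b.amount, a.id < b.id.
type groups: credit:{1,8} debit:{3,6,7,12} refund:{2,9,11,13} transfer:{4,5,10}
Ordered by (a.id, b.id); first 3.

1 | 8 ; 3 | 7 ; 3 | 12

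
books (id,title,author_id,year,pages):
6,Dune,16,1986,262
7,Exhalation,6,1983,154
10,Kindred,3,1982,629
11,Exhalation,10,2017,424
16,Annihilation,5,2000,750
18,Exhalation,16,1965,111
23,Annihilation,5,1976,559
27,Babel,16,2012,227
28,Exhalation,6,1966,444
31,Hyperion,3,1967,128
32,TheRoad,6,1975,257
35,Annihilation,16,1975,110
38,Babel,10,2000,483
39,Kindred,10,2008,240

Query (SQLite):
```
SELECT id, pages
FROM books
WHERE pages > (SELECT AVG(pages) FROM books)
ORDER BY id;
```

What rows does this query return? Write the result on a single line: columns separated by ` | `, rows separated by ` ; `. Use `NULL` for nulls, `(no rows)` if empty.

10 | 629 ; 11 | 424 ; 16 | 750 ; 23 | 559 ; 28 | 444 ; 38 | 483

Scalar subquery: AVG(pages) over all books rows = 341.285714 (≈; comparison uses full precision).
Keep rows where pages > that value.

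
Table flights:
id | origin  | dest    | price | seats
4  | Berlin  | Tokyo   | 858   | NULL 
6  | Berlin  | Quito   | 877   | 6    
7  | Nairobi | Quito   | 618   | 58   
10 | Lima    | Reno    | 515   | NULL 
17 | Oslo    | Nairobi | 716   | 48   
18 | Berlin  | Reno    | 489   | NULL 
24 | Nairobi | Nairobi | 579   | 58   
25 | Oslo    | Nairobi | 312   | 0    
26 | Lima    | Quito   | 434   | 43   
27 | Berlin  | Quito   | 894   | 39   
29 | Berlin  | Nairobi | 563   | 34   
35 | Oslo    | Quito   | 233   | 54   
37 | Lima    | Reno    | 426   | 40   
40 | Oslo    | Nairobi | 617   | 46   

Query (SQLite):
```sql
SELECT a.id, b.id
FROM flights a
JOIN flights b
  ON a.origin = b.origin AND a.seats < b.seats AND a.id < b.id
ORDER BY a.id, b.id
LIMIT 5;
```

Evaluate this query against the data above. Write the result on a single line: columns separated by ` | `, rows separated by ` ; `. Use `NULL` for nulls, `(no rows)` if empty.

Pairs (a,b) with same origin, a.seats < b.seats, a.id < b.id.
origin groups: Berlin:{4,6,18,27,29} Lima:{10,26,37} Nairobi:{7,24} Oslo:{17,25,35,40}
Ordered by (a.id, b.id); first 5.

6 | 27 ; 6 | 29 ; 17 | 35 ; 25 | 35 ; 25 | 40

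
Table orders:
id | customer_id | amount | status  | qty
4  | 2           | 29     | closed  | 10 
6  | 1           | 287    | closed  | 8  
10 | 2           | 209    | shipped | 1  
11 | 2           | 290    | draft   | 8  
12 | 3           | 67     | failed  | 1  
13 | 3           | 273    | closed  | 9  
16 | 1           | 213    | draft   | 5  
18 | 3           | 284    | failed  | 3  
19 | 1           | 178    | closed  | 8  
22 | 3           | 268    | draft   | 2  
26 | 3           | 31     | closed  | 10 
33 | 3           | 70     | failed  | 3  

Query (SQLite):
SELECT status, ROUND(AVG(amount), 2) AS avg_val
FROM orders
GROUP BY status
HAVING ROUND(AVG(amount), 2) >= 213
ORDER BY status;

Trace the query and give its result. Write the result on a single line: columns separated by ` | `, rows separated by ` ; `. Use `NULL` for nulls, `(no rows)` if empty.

Partition orders by status; compute ROUND(AVG(amount), 2) within each group.
HAVING: keep groups where ROUND(AVG(amount), 2) >= 213.
  closed: ids {4, 6, 13, 19, 26} → ROUND(AVG(amount), 2)=159.6
  draft: ids {11, 16, 22} → ROUND(AVG(amount), 2)=257
  failed: ids {12, 18, 33} → ROUND(AVG(amount), 2)=140.33
  shipped: ids {10} → ROUND(AVG(amount), 2)=209

draft | 257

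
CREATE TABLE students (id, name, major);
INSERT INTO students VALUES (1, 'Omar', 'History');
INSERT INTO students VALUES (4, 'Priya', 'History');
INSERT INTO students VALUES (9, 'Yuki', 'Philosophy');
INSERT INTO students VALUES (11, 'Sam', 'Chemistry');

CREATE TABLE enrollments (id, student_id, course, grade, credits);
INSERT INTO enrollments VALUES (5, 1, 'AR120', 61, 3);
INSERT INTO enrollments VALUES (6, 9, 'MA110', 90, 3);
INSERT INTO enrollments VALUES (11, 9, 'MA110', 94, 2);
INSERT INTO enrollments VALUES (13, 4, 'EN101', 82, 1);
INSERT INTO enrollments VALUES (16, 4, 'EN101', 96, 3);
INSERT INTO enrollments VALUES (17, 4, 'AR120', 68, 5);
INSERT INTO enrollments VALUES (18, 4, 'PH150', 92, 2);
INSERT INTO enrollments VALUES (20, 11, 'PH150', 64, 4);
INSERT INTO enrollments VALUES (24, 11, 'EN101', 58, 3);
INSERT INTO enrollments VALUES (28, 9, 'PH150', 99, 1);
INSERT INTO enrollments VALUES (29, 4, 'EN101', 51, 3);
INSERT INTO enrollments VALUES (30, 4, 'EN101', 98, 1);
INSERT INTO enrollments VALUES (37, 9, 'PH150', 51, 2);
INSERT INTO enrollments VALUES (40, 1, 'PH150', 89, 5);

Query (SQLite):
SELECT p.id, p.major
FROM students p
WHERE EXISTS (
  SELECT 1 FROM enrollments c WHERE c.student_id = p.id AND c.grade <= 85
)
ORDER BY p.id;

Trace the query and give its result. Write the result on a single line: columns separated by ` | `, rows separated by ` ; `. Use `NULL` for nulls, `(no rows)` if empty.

1 | History ; 4 | History ; 9 | Philosophy ; 11 | Chemistry

For each students row, check whether any enrollments with matching student_id has grade <= 85.
Keep rows where that is true.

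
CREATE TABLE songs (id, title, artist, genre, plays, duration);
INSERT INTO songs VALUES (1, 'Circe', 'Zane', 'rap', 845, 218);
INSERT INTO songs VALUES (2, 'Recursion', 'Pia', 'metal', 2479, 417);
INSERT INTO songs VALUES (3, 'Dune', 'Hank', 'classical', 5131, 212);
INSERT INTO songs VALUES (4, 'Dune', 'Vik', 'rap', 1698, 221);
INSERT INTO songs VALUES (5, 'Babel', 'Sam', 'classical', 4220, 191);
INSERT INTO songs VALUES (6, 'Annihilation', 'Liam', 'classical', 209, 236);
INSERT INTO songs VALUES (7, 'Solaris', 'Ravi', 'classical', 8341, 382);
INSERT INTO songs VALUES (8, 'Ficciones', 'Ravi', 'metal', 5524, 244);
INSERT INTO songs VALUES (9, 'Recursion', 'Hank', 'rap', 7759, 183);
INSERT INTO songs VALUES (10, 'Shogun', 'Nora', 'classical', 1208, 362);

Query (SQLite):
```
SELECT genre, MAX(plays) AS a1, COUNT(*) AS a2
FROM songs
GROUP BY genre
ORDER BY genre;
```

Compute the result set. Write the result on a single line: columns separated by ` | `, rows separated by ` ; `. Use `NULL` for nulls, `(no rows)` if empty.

classical | 8341 | 5 ; metal | 5524 | 2 ; rap | 7759 | 3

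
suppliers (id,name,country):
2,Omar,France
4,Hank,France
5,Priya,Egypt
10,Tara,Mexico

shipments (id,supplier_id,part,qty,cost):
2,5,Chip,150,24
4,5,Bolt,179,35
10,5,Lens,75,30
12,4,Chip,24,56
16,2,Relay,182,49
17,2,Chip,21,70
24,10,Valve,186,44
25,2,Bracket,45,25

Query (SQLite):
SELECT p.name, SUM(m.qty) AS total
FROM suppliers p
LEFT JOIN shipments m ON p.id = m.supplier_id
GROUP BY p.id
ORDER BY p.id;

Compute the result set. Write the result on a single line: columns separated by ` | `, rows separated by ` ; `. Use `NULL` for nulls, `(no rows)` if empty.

LEFT JOIN keeps every suppliers row; unmatched ones get NULL for shipments columns.
Group by suppliers.id and compute SUM(m.qty). SUM over an all-NULL group is NULL.
  2: ids {16, 17, 25} → SUM(m.qty)=248
  4: ids {12} → SUM(m.qty)=24
  5: ids {2, 4, 10} → SUM(m.qty)=404
  10: ids {24} → SUM(m.qty)=186

Omar | 248 ; Hank | 24 ; Priya | 404 ; Tara | 186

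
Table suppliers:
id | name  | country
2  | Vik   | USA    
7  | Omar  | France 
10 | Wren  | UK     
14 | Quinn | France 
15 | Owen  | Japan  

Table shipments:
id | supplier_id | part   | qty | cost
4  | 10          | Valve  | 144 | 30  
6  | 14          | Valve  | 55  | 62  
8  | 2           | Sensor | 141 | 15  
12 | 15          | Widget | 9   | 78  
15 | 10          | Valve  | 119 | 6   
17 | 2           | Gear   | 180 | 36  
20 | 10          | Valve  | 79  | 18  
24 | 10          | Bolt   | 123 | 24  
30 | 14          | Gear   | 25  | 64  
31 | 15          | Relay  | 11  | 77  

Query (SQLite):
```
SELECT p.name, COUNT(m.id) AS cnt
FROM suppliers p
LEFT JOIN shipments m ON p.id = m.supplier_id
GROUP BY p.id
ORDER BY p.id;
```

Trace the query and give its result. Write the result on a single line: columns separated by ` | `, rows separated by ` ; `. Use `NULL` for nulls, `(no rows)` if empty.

Vik | 2 ; Omar | 0 ; Wren | 4 ; Quinn | 2 ; Owen | 2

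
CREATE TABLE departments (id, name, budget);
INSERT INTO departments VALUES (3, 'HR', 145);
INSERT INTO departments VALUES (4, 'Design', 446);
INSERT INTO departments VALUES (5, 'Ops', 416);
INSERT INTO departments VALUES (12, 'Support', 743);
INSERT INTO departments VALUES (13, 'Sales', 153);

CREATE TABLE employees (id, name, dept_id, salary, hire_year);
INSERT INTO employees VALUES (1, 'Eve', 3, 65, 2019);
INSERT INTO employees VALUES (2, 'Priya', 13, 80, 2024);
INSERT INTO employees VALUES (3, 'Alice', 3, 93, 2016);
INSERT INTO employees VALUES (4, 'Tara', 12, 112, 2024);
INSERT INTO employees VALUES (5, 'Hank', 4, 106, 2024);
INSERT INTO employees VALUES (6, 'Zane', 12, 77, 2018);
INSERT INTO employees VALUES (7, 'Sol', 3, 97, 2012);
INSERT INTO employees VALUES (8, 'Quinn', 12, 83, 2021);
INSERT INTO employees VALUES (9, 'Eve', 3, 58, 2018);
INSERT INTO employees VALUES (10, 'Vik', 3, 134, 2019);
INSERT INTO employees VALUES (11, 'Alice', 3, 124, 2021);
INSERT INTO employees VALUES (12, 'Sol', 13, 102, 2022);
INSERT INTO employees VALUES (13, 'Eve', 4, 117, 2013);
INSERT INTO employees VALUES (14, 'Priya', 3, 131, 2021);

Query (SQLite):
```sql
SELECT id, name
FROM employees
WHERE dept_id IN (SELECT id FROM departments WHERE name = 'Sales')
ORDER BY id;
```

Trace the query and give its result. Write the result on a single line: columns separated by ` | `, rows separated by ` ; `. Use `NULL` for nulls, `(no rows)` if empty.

Inner query: departments.id where name = 'Sales'.
Outer: keep employees rows whose dept_id is in that set.
Inner query → {13}

2 | Priya ; 12 | Sol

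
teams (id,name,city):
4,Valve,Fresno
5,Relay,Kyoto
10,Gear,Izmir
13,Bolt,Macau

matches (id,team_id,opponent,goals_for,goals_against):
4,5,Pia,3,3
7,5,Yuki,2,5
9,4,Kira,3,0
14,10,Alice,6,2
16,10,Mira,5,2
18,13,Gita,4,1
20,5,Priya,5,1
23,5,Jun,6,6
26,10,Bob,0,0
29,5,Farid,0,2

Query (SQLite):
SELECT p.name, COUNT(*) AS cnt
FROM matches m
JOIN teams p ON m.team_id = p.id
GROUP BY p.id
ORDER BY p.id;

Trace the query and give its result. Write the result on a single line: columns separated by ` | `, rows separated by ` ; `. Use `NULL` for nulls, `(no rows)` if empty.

Join each matches row to its teams via team_id.
Group joined rows by teams.id; compute COUNT(*) per group.
  4: ids {9} → COUNT(*)=1
  5: ids {4, 7, 20, 23, 29} → COUNT(*)=5
  10: ids {14, 16, 26} → COUNT(*)=3
  13: ids {18} → COUNT(*)=1

Valve | 1 ; Relay | 5 ; Gear | 3 ; Bolt | 1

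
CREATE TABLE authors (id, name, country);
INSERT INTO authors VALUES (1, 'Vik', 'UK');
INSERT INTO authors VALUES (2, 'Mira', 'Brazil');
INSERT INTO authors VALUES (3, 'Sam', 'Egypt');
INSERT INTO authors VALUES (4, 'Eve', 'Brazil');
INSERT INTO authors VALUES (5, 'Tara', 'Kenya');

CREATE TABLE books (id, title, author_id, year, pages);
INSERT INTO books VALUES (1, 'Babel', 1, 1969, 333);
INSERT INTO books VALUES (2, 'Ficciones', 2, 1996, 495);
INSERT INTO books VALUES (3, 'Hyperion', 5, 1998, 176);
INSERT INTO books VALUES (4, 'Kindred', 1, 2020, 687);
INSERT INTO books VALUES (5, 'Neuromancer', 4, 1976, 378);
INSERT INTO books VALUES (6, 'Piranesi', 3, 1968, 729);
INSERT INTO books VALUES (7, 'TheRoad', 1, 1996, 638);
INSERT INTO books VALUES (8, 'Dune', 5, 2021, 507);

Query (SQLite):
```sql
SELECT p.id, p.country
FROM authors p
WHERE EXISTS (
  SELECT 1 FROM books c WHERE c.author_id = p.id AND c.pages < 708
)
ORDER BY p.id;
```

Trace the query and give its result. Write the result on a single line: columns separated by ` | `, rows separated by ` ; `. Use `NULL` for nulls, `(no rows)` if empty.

1 | UK ; 2 | Brazil ; 4 | Brazil ; 5 | Kenya

For each authors row, check whether any books with matching author_id has pages < 708.
Keep rows where that is true.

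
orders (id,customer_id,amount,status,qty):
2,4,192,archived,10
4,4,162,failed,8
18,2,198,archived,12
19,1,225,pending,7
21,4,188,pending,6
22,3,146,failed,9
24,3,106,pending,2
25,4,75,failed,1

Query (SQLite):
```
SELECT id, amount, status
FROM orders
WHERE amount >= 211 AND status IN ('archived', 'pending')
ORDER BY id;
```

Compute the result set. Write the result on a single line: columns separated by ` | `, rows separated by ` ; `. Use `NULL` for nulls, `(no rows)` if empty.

19 | 225 | pending

amount >= 211: ids {19}
status IN ('archived', 'pending'): ids {2, 18, 19, 21, 24}
Combine with AND.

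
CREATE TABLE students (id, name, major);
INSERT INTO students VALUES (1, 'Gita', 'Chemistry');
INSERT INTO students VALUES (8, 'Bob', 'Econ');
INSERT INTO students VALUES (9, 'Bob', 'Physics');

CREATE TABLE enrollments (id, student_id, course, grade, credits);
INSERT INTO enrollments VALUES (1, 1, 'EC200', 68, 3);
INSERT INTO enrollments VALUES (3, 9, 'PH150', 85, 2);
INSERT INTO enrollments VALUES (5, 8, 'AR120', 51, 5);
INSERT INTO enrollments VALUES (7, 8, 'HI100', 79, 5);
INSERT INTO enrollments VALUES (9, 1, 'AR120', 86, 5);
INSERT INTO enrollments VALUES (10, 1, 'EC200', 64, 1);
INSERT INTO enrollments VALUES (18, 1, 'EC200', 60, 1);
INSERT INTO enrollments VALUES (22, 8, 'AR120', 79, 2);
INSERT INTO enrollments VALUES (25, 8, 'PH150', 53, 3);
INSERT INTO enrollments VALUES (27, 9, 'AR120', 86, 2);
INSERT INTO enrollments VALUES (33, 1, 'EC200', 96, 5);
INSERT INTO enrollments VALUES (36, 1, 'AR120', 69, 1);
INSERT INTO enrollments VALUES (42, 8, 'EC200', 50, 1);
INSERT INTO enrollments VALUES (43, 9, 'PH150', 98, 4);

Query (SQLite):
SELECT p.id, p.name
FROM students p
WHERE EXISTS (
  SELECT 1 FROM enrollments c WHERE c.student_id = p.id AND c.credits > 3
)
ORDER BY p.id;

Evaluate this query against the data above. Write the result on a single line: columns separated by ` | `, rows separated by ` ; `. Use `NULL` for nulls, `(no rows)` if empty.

For each students row, check whether any enrollments with matching student_id has credits > 3.
Keep rows where that is true.

1 | Gita ; 8 | Bob ; 9 | Bob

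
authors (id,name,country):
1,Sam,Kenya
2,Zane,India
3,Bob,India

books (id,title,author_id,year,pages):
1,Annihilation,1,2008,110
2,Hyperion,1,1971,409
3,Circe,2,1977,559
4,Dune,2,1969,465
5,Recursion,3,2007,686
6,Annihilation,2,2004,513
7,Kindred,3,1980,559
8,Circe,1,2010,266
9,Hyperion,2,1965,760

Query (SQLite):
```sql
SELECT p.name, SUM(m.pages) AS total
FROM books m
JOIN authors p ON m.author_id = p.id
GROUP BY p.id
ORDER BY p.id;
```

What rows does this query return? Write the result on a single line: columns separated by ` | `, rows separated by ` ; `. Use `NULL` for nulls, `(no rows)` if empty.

Join each books row to its authors via author_id.
Group joined rows by authors.id; compute SUM(m.pages) per group.
  1: ids {1, 2, 8} → SUM(m.pages)=785
  2: ids {3, 4, 6, 9} → SUM(m.pages)=2297
  3: ids {5, 7} → SUM(m.pages)=1245

Sam | 785 ; Zane | 2297 ; Bob | 1245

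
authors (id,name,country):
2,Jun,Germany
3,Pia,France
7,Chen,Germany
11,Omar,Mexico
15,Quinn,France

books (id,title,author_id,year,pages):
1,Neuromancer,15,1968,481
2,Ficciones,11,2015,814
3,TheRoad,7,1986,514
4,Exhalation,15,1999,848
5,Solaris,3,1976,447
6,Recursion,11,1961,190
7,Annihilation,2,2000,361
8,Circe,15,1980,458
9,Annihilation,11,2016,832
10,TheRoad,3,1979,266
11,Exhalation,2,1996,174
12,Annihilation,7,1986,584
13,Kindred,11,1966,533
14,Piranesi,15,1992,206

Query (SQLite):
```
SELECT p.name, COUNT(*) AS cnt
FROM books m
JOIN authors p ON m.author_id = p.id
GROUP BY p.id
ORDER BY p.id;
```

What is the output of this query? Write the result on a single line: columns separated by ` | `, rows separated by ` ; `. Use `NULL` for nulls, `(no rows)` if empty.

Join each books row to its authors via author_id.
Group joined rows by authors.id; compute COUNT(*) per group.
  2: ids {7, 11} → COUNT(*)=2
  3: ids {5, 10} → COUNT(*)=2
  7: ids {3, 12} → COUNT(*)=2
  11: ids {2, 6, 9, 13} → COUNT(*)=4
  15: ids {1, 4, 8, 14} → COUNT(*)=4

Jun | 2 ; Pia | 2 ; Chen | 2 ; Omar | 4 ; Quinn | 4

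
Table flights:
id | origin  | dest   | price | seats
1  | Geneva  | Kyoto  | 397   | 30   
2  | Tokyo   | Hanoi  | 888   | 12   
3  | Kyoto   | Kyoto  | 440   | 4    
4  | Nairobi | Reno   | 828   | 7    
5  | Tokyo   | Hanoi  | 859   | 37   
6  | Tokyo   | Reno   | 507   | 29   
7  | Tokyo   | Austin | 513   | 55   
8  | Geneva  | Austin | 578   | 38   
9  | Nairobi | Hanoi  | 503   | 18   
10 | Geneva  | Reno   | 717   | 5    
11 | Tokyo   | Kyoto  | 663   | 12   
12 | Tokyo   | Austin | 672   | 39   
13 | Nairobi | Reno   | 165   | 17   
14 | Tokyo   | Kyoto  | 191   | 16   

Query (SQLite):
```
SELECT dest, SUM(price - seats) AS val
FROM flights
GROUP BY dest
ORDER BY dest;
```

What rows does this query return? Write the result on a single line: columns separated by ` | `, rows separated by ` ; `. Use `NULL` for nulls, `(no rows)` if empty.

Austin | 1631 ; Hanoi | 2183 ; Kyoto | 1629 ; Reno | 2159

For each row compute price - seats.
Group by dest; take SUM of the expression per group.
  Austin: ids {7, 8, 12} → SUM(price - seats)=1631
  Hanoi: ids {2, 5, 9} → SUM(price - seats)=2183
  Kyoto: ids {1, 3, 11, 14} → SUM(price - seats)=1629
  Reno: ids {4, 6, 10, 13} → SUM(price - seats)=2159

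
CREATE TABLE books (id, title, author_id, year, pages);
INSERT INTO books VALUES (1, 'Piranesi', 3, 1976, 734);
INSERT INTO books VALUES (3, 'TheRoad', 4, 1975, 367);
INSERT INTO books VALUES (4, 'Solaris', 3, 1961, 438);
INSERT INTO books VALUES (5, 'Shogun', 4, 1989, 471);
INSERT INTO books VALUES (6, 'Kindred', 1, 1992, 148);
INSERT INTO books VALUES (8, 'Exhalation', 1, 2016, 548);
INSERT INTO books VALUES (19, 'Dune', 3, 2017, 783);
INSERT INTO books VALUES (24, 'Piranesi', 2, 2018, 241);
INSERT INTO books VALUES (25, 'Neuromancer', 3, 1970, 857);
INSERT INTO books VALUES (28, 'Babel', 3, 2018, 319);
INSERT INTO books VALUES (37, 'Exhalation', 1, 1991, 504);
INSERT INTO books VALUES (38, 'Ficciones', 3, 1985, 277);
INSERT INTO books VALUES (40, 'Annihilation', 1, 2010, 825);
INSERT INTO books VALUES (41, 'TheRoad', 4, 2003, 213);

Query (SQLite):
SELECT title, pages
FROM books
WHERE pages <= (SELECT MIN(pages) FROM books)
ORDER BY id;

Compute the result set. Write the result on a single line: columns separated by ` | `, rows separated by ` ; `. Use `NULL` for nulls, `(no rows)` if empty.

Kindred | 148

Scalar subquery: MIN(pages) over all books rows = 148.
Keep rows where pages <= that value.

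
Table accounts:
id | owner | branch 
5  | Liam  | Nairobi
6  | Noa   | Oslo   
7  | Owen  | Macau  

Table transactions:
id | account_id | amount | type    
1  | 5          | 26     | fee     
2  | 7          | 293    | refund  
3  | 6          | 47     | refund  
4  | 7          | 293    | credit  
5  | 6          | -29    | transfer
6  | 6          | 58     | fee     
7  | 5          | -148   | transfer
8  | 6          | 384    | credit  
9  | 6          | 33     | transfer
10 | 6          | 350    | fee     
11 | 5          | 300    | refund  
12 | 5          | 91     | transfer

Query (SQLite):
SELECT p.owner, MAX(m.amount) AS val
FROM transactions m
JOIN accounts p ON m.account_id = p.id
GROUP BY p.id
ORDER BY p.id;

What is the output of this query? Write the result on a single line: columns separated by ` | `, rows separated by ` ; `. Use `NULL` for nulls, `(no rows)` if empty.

Liam | 300 ; Noa | 384 ; Owen | 293

Join each transactions row to its accounts via account_id.
Group joined rows by accounts.id; compute MAX(m.amount) per group.
  5: ids {1, 7, 11, 12} → MAX(m.amount)=300
  6: ids {3, 5, 6, 8, 9, 10} → MAX(m.amount)=384
  7: ids {2, 4} → MAX(m.amount)=293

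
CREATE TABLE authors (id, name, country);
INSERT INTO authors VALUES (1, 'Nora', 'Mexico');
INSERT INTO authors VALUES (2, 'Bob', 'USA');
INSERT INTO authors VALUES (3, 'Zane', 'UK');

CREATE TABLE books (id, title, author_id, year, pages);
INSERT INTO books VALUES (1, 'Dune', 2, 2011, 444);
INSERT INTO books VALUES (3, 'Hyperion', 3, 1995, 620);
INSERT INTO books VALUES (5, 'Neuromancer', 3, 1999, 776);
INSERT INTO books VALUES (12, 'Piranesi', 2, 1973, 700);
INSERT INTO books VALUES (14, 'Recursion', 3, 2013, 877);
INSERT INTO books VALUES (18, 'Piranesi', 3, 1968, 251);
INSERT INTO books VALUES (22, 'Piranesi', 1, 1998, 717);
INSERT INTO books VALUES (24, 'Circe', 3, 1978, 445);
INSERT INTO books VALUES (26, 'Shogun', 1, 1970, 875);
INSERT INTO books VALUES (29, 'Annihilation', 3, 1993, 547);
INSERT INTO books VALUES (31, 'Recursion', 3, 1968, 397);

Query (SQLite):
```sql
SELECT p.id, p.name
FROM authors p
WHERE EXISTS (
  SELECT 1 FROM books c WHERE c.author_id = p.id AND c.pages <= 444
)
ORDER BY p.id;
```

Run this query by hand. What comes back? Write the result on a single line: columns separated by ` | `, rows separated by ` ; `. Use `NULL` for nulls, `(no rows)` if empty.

2 | Bob ; 3 | Zane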